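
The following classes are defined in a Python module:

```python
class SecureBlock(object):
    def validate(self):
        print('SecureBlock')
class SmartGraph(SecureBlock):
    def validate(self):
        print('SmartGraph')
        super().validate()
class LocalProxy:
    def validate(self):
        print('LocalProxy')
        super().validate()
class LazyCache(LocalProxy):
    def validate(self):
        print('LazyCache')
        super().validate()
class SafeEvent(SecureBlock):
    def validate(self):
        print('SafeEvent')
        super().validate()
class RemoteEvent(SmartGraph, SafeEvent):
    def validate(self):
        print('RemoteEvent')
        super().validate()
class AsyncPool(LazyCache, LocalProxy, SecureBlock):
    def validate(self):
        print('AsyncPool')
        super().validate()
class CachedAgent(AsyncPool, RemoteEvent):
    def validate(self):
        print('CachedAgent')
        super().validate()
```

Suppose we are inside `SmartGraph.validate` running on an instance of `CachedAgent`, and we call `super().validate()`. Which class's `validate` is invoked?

L[CachedAgent] = CachedAgent + merge(L[AsyncPool], L[RemoteEvent], [AsyncPool RemoteEvent])
  take AsyncPool:  [AsyncPool LazyCache LocalProxy SecureBlock object] + [RemoteEvent SmartGraph SafeEvent SecureBlock object] + [AsyncPool RemoteEvent]
  take LazyCache:  [LazyCache LocalProxy SecureBlock object] + [RemoteEvent SmartGraph SafeEvent SecureBlock object] + [RemoteEvent]
  take LocalProxy:  [LocalProxy SecureBlock object] + [RemoteEvent SmartGraph SafeEvent SecureBlock object] + [RemoteEvent]
  take RemoteEvent:  [SecureBlock object] + [RemoteEvent SmartGraph SafeEvent SecureBlock object] + [RemoteEvent]
  take SmartGraph:  [SecureBlock object] + [SmartGraph SafeEvent SecureBlock object]
  take SafeEvent:  [SecureBlock object] + [SafeEvent SecureBlock object]
  take SecureBlock:  [SecureBlock object] + [SecureBlock object]
  take object:  [object] + [object]
MRO: CachedAgent AsyncPool LazyCache LocalProxy RemoteEvent SmartGraph SafeEvent SecureBlock object
super() in SmartGraph.validate on a CachedAgent instance goes to the class after SmartGraph in CachedAgent's MRO: SafeEvent.

SafeEvent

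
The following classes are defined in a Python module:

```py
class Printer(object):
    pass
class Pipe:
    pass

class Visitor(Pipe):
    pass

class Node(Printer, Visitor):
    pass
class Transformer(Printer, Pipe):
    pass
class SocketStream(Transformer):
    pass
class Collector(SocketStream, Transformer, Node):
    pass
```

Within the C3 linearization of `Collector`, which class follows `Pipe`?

L[Collector] = Collector + merge(L[SocketStream], L[Transformer], L[Node], [SocketStream Transformer Node])
  take SocketStream:  [SocketStream Transformer Printer Pipe object] + [Transformer Printer Pipe object] + [Node Printer Visitor Pipe object] + [SocketStream Transformer Node]
  take Transformer:  [Transformer Printer Pipe object] + [Transformer Printer Pipe object] + [Node Printer Visitor Pipe object] + [Transformer Node]
  take Node:  [Printer Pipe object] + [Printer Pipe object] + [Node Printer Visitor Pipe object] + [Node]
  take Printer:  [Printer Pipe object] + [Printer Pipe object] + [Printer Visitor Pipe object]
  take Visitor:  [Pipe object] + [Pipe object] + [Visitor Pipe object]
  take Pipe:  [Pipe object] + [Pipe object] + [Pipe object]
  take object:  [object] + [object] + [object]
MRO: Collector SocketStream Transformer Node Printer Visitor Pipe object
Pipe is at position 6; next is object.

object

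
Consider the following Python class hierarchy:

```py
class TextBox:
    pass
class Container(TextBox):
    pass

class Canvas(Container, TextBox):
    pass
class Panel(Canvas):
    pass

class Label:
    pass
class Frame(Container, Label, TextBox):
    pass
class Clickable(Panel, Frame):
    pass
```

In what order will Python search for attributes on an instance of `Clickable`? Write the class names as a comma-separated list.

Clickable, Panel, Canvas, Frame, Container, Label, TextBox, object

L[Clickable] = Clickable + merge(L[Panel], L[Frame], [Panel Frame])
  take Panel:  [Panel Canvas Container TextBox object] + [Frame Container Label TextBox object] + [Panel Frame]
  take Canvas:  [Canvas Container TextBox object] + [Frame Container Label TextBox object] + [Frame]
  take Frame:  [Container TextBox object] + [Frame Container Label TextBox object] + [Frame]
  take Container:  [Container TextBox object] + [Container Label TextBox object]
  take Label:  [TextBox object] + [Label TextBox object]
  take TextBox:  [TextBox object] + [TextBox object]
  take object:  [object] + [object]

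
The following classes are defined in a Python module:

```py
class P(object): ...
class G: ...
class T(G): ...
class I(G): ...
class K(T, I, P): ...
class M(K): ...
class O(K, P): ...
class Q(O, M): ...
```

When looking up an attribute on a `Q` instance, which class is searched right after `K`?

T

L[Q] = Q + merge(L[O], L[M], [O M])
  take O:  [O K T I G P object] + [M K T I G P object] + [O M]
  take M:  [K T I G P object] + [M K T I G P object] + [M]
  take K:  [K T I G P object] + [K T I G P object]
  take T:  [T I G P object] + [T I G P object]
  take I:  [I G P object] + [I G P object]
  take G:  [G P object] + [G P object]
  take P:  [P object] + [P object]
  take object:  [object] + [object]
MRO: Q O M K T I G P object
K is at position 3; next is T.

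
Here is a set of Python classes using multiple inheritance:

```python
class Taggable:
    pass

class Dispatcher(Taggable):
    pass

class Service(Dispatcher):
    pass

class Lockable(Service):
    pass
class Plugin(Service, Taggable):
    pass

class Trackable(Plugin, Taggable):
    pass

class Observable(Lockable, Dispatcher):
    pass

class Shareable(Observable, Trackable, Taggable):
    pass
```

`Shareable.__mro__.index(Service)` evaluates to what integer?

5

L[Shareable] = Shareable + merge(L[Observable], L[Trackable], L[Taggable], [Observable Trackable Taggable])
  take Observable:  [Observable Lockable Service Dispatcher Taggable object] + [Trackable Plugin Service Dispatcher Taggable object] + [Taggable object] + [Observable Trackable Taggable]
  take Lockable:  [Lockable Service Dispatcher Taggable object] + [Trackable Plugin Service Dispatcher Taggable object] + [Taggable object] + [Trackable Taggable]
  take Trackable:  [Service Dispatcher Taggable object] + [Trackable Plugin Service Dispatcher Taggable object] + [Taggable object] + [Trackable Taggable]
  take Plugin:  [Service Dispatcher Taggable object] + [Plugin Service Dispatcher Taggable object] + [Taggable object] + [Taggable]
  take Service:  [Service Dispatcher Taggable object] + [Service Dispatcher Taggable object] + [Taggable object] + [Taggable]
  take Dispatcher:  [Dispatcher Taggable object] + [Dispatcher Taggable object] + [Taggable object] + [Taggable]
  take Taggable:  [Taggable object] + [Taggable object] + [Taggable object] + [Taggable]
  take object:  [object] + [object] + [object]
MRO: Shareable Observable Lockable Trackable Plugin Service Dispatcher Taggable object
Service sits at index 5.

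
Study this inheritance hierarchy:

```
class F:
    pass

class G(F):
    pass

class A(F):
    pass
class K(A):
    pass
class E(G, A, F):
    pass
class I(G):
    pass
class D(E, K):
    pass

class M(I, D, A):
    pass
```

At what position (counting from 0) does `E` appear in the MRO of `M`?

L[M] = M + merge(L[I], L[D], L[A], [I D A])
  take I:  [I G F object] + [D E G K A F object] + [A F object] + [I D A]
  take D:  [G F object] + [D E G K A F object] + [A F object] + [D A]
  take E:  [G F object] + [E G K A F object] + [A F object] + [A]
  take G:  [G F object] + [G K A F object] + [A F object] + [A]
  take K:  [F object] + [K A F object] + [A F object] + [A]
  take A:  [F object] + [A F object] + [A F object] + [A]
  take F:  [F object] + [F object] + [F object]
  take object:  [object] + [object] + [object]
MRO: M I D E G K A F object
E sits at index 3.

3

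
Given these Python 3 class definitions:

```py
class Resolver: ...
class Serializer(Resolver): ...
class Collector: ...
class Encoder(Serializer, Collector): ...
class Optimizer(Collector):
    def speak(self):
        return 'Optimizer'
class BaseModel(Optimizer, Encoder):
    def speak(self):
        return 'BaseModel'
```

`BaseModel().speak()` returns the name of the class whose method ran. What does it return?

L[BaseModel] = BaseModel + merge(L[Optimizer], L[Encoder], [Optimizer Encoder])
  take Optimizer:  [Optimizer Collector object] + [Encoder Serializer Resolver Collector object] + [Optimizer Encoder]
  take Encoder:  [Collector object] + [Encoder Serializer Resolver Collector object] + [Encoder]
  take Serializer:  [Collector object] + [Serializer Resolver Collector object]
  take Resolver:  [Collector object] + [Resolver Collector object]
  take Collector:  [Collector object] + [Collector object]
  take object:  [object] + [object]
MRO: BaseModel Optimizer Encoder Serializer Resolver Collector object
speak is defined in: BaseModel, Optimizer. First along the MRO is BaseModel.

BaseModel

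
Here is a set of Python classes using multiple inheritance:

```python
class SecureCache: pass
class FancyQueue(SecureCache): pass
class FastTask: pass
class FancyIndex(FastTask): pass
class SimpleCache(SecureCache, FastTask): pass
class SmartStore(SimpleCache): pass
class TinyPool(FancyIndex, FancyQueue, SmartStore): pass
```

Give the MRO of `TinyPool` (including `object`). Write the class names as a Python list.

L[TinyPool] = TinyPool + merge(L[FancyIndex], L[FancyQueue], L[SmartStore], [FancyIndex FancyQueue SmartStore])
  take FancyIndex:  [FancyIndex FastTask object] + [FancyQueue SecureCache object] + [SmartStore SimpleCache SecureCache FastTask object] + [FancyIndex FancyQueue SmartStore]
  take FancyQueue:  [FastTask object] + [FancyQueue SecureCache object] + [SmartStore SimpleCache SecureCache FastTask object] + [FancyQueue SmartStore]
  take SmartStore:  [FastTask object] + [SecureCache object] + [SmartStore SimpleCache SecureCache FastTask object] + [SmartStore]
  take SimpleCache:  [FastTask object] + [SecureCache object] + [SimpleCache SecureCache FastTask object]
  take SecureCache:  [FastTask object] + [SecureCache object] + [SecureCache FastTask object]
  take FastTask:  [FastTask object] + [object] + [FastTask object]
  take object:  [object] + [object] + [object]

[TinyPool, FancyIndex, FancyQueue, SmartStore, SimpleCache, SecureCache, FastTask, object]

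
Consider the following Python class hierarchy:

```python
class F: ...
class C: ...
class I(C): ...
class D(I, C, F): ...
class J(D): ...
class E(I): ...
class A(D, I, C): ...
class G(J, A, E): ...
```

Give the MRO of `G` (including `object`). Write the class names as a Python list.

[G, J, A, D, E, I, C, F, object]

L[G] = G + merge(L[J], L[A], L[E], [J A E])
  take J:  [J D I C F object] + [A D I C F object] + [E I C object] + [J A E]
  take A:  [D I C F object] + [A D I C F object] + [E I C object] + [A E]
  take D:  [D I C F object] + [D I C F object] + [E I C object] + [E]
  take E:  [I C F object] + [I C F object] + [E I C object] + [E]
  take I:  [I C F object] + [I C F object] + [I C object]
  take C:  [C F object] + [C F object] + [C object]
  take F:  [F object] + [F object] + [object]
  take object:  [object] + [object] + [object]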